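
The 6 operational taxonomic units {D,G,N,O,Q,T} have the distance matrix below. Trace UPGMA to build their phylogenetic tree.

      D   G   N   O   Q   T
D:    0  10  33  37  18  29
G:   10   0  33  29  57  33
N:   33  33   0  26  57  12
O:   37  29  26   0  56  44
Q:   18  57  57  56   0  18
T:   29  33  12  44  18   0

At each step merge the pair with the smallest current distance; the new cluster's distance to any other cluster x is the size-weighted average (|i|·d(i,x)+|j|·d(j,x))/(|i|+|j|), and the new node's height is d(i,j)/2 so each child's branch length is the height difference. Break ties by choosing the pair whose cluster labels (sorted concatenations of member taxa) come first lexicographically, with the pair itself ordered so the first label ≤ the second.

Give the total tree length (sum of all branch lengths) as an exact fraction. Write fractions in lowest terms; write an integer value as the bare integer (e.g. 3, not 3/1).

iteration 1: select D,G (d=10); attach at lengths (5, 5); label the merged cluster DG
  updated: d(DG,N)=33, d(DG,O)=33, d(DG,Q)=75/2, d(DG,T)=31
iteration 2: select N,T (d=12); attach at lengths (6, 6); label the merged cluster NT
  updated: d(DG,NT)=32, d(NT,O)=35, d(NT,Q)=75/2
iteration 3: select DG,NT (d=32); attach at lengths (11, 10); label the merged cluster DGNT
  updated: d(DGNT,O)=34, d(DGNT,Q)=75/2
iteration 4: select DGNT,O (d=34); attach at lengths (1, 17); label the merged cluster DGNOT
  updated: d(DGNOT,Q)=206/5
iteration 5: select DGNOT,Q (d=206/5); attach at lengths (18/5, 103/5); label the merged cluster DGNOQT
final tree: ((((D:5,G:5):11,(N:6,T:6):10):1,O:17):18/5,Q:103/5)
total length: 426/5

426/5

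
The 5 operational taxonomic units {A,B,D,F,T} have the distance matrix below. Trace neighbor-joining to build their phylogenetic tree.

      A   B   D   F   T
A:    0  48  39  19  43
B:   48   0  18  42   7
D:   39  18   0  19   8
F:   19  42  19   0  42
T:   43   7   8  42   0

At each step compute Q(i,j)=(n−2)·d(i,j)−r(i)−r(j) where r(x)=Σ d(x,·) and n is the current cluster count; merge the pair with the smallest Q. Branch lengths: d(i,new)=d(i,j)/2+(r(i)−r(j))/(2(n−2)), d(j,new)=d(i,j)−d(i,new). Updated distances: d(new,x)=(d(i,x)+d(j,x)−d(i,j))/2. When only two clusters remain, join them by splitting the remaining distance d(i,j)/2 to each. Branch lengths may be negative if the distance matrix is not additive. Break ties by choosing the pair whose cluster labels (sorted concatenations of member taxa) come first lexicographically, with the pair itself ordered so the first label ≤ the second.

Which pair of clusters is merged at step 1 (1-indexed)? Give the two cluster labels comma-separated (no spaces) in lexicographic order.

A,F

iteration 1: select A,F (d=19, Q=-214); attach at lengths (14, 5); label the merged cluster AF
  updated: d(AF,B)=71/2, d(AF,D)=39/2, d(AF,T)=33
iteration 2: select AF,D (d=39/2, Q=-189/2); attach at lengths (163/8, -7/8); label the merged cluster ADF
  updated: d(ADF,B)=17, d(ADF,T)=43/4
iteration 3: select ADF,B (d=17, Q=-139/4); attach at lengths (83/8, 53/8); label the merged cluster ABDF
  updated: d(ABDF,T)=3/8
iteration 4: select ABDF,T (d=3/8); attach at lengths (3/16, 3/16); label the merged cluster ABDFT
final tree: ((((A:14,F:5):163/8,D:-7/8):83/8,B:53/8):3/16,T:3/16)
total length: 447/8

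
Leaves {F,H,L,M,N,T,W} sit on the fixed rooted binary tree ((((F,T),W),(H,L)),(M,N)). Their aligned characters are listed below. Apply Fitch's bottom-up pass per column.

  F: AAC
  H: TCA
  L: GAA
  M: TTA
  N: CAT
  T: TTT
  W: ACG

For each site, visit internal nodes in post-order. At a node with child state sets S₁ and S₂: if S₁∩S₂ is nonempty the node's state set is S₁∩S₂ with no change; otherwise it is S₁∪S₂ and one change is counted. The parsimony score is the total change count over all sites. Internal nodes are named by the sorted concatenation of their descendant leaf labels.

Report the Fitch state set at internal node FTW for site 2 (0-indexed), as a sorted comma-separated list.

[col 0] FT: children F:{A}, T:{T} ∪→ {A,T}; cost 1
[col 0] FTW: children FT:{A,T}, W:{A} ∩→ {A}; cost 0
[col 0] HL: children H:{T}, L:{G} ∪→ {G,T}; cost 1
[col 0] FHLTW: children FTW:{A}, HL:{G,T} ∪→ {A,G,T}; cost 1
[col 0] MN: children M:{T}, N:{C} ∪→ {C,T}; cost 1
[col 0] FHLMNTW: children FHLTW:{A,G,T}, MN:{C,T} ∩→ {T}; cost 0
[col 1] FT: children F:{A}, T:{T} ∪→ {A,T}; cost 1
[col 1] FTW: children FT:{A,T}, W:{C} ∪→ {A,C,T}; cost 1
[col 1] HL: children H:{C}, L:{A} ∪→ {A,C}; cost 1
[col 1] FHLTW: children FTW:{A,C,T}, HL:{A,C} ∩→ {A,C}; cost 0
[col 1] MN: children M:{T}, N:{A} ∪→ {A,T}; cost 1
[col 1] FHLMNTW: children FHLTW:{A,C}, MN:{A,T} ∩→ {A}; cost 0
[col 2] FT: children F:{C}, T:{T} ∪→ {C,T}; cost 1
[col 2] FTW: children FT:{C,T}, W:{G} ∪→ {C,G,T}; cost 1
[col 2] HL: children H:{A}, L:{A} ∩→ {A}; cost 0
[col 2] FHLTW: children FTW:{C,G,T}, HL:{A} ∪→ {A,C,G,T}; cost 1
[col 2] MN: children M:{A}, N:{T} ∪→ {A,T}; cost 1
[col 2] FHLMNTW: children FHLTW:{A,C,G,T}, MN:{A,T} ∩→ {A,T}; cost 0
per-site changes: [4, 4, 4]; total = 12

C,G,T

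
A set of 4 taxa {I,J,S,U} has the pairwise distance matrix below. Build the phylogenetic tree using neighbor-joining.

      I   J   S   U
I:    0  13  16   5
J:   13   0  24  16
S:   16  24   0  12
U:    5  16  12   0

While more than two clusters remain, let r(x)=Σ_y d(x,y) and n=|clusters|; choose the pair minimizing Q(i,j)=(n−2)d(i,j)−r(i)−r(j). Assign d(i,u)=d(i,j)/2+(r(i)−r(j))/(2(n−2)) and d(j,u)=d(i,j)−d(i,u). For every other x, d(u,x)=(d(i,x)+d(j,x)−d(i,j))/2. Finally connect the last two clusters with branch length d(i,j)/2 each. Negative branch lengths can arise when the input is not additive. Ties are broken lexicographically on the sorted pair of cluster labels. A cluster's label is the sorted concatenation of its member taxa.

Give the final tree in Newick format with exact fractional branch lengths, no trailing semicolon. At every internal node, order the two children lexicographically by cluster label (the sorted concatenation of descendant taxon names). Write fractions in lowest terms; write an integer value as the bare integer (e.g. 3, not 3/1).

(((I:7/4,J:45/4):11/4,S:43/4):5/8,U:5/8)

step 1: merge (I,J) at d=13, Q=-61; branch lengths I→7/4, J→45/4; new cluster IJ
  updated: d(IJ,S)=27/2, d(IJ,U)=4
step 2: merge (IJ,S) at d=27/2, Q=-59/2; branch lengths IJ→11/4, S→43/4; new cluster IJS
  updated: d(IJS,U)=5/4
step 3: merge (IJS,U) at d=5/4; branch lengths IJS→5/8, U→5/8; new cluster IJSU
final tree: (((I:7/4,J:45/4):11/4,S:43/4):5/8,U:5/8)
total length: 111/4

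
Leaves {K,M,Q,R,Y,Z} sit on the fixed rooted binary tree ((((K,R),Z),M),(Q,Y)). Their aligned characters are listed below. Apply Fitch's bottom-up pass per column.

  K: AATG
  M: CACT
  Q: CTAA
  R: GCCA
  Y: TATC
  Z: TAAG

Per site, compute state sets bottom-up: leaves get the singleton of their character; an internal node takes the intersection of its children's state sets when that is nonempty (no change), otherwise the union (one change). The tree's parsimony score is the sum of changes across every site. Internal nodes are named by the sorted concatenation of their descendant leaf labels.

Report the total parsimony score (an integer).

14

[col 0] KR: children K:{A}, R:{G} ∪→ {A,G}; cost 1
[col 0] KRZ: children KR:{A,G}, Z:{T} ∪→ {A,G,T}; cost 1
[col 0] KMRZ: children KRZ:{A,G,T}, M:{C} ∪→ {A,C,G,T}; cost 1
[col 0] QY: children Q:{C}, Y:{T} ∪→ {C,T}; cost 1
[col 0] KMQRYZ: children KMRZ:{A,C,G,T}, QY:{C,T} ∩→ {C,T}; cost 0
[col 1] KR: children K:{A}, R:{C} ∪→ {A,C}; cost 1
[col 1] KRZ: children KR:{A,C}, Z:{A} ∩→ {A}; cost 0
[col 1] KMRZ: children KRZ:{A}, M:{A} ∩→ {A}; cost 0
[col 1] QY: children Q:{T}, Y:{A} ∪→ {A,T}; cost 1
[col 1] KMQRYZ: children KMRZ:{A}, QY:{A,T} ∩→ {A}; cost 0
[col 2] KR: children K:{T}, R:{C} ∪→ {C,T}; cost 1
[col 2] KRZ: children KR:{C,T}, Z:{A} ∪→ {A,C,T}; cost 1
[col 2] KMRZ: children KRZ:{A,C,T}, M:{C} ∩→ {C}; cost 0
[col 2] QY: children Q:{A}, Y:{T} ∪→ {A,T}; cost 1
[col 2] KMQRYZ: children KMRZ:{C}, QY:{A,T} ∪→ {A,C,T}; cost 1
[col 3] KR: children K:{G}, R:{A} ∪→ {A,G}; cost 1
[col 3] KRZ: children KR:{A,G}, Z:{G} ∩→ {G}; cost 0
[col 3] KMRZ: children KRZ:{G}, M:{T} ∪→ {G,T}; cost 1
[col 3] QY: children Q:{A}, Y:{C} ∪→ {A,C}; cost 1
[col 3] KMQRYZ: children KMRZ:{G,T}, QY:{A,C} ∪→ {A,C,G,T}; cost 1
per-site changes: [4, 2, 4, 4]; total = 14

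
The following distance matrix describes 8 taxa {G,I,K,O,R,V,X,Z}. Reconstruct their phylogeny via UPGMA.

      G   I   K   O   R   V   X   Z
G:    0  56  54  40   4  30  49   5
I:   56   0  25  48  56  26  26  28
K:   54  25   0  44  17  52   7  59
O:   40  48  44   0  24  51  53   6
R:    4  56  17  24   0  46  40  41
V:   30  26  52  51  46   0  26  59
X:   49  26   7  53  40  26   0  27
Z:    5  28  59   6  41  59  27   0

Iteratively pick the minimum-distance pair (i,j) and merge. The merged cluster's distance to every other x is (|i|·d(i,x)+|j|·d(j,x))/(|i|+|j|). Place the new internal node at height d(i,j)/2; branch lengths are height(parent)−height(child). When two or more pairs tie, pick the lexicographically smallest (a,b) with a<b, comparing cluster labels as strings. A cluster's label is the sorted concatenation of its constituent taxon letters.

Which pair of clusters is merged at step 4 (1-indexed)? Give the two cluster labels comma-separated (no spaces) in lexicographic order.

I,KX

iteration 1: select G,R (d=4); attach at lengths (2, 2); label the merged cluster GR
  updated: d(GR,I)=56, d(GR,K)=71/2, d(GR,O)=32, d(GR,V)=38, d(GR,X)=89/2, d(GR,Z)=23
iteration 2: select O,Z (d=6); attach at lengths (3, 3); label the merged cluster OZ
  updated: d(GR,OZ)=55/2, d(I,OZ)=38, d(K,OZ)=103/2, d(OZ,V)=55, d(OZ,X)=40
iteration 3: select K,X (d=7); attach at lengths (7/2, 7/2); label the merged cluster KX
  updated: d(GR,KX)=40, d(I,KX)=51/2, d(KX,OZ)=183/4, d(KX,V)=39
iteration 4: select I,KX (d=51/2); attach at lengths (51/4, 37/4); label the merged cluster IKX
  updated: d(GR,IKX)=136/3, d(IKX,OZ)=259/6, d(IKX,V)=104/3
iteration 5: select GR,OZ (d=55/2); attach at lengths (47/4, 43/4); label the merged cluster GORZ
  updated: d(GORZ,IKX)=177/4, d(GORZ,V)=93/2
iteration 6: select IKX,V (d=104/3); attach at lengths (55/12, 52/3); label the merged cluster IKVX
  updated: d(GORZ,IKVX)=717/16
iteration 7: select GORZ,IKVX (d=717/16); attach at lengths (277/32, 487/96); label the merged cluster GIKORVXZ
final tree: (((G:2,R:2):47/4,(O:3,Z:3):43/4):277/32,((I:51/4,(K:7/2,X:7/2):37/4):55/12,V:52/3):487/96)
total length: 4663/48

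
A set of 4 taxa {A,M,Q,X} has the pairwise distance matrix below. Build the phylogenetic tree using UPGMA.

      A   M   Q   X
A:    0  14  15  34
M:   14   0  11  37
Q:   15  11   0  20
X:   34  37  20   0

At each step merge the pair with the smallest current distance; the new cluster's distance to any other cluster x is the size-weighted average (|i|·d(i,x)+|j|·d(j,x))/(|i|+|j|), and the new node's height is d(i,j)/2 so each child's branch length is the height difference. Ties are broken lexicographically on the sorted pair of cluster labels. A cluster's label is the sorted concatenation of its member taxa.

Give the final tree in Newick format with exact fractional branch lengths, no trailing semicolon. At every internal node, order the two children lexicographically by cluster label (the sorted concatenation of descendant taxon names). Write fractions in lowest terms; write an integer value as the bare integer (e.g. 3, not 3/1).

((A:29/4,(M:11/2,Q:11/2):7/4):95/12,X:91/6)

step 1: merge (M,Q) at d=11; branch lengths M→11/2, Q→11/2; new cluster MQ
  updated: d(A,MQ)=29/2, d(MQ,X)=57/2
step 2: merge (A,MQ) at d=29/2; branch lengths A→29/4, MQ→7/4; new cluster AMQ
  updated: d(AMQ,X)=91/3
step 3: merge (AMQ,X) at d=91/3; branch lengths AMQ→95/12, X→91/6; new cluster AMQX
final tree: ((A:29/4,(M:11/2,Q:11/2):7/4):95/12,X:91/6)
total length: 517/12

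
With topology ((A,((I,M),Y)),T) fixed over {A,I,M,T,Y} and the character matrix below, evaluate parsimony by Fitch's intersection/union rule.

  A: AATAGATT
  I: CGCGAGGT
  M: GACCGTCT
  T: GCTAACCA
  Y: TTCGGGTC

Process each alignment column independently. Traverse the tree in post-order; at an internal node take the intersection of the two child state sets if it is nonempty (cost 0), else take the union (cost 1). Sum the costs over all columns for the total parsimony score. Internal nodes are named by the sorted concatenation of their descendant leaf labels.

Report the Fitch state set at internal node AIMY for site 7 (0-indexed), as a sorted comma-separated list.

IM@0: {C} ∪ {G} = {C,G} (union, +1)
IMY@0: {C,G} ∪ {T} = {C,G,T} (union, +1)
AIMY@0: {A} ∪ {C,G,T} = {A,C,G,T} (union, +1)
AIMTY@0: {A,C,G,T} ∩ {G} = {G} (intersection, +0)
IM@1: {G} ∪ {A} = {A,G} (union, +1)
IMY@1: {A,G} ∪ {T} = {A,G,T} (union, +1)
AIMY@1: {A} ∩ {A,G,T} = {A} (intersection, +0)
AIMTY@1: {A} ∪ {C} = {A,C} (union, +1)
IM@2: {C} ∩ {C} = {C} (intersection, +0)
IMY@2: {C} ∩ {C} = {C} (intersection, +0)
AIMY@2: {T} ∪ {C} = {C,T} (union, +1)
AIMTY@2: {C,T} ∩ {T} = {T} (intersection, +0)
IM@3: {G} ∪ {C} = {C,G} (union, +1)
IMY@3: {C,G} ∩ {G} = {G} (intersection, +0)
AIMY@3: {A} ∪ {G} = {A,G} (union, +1)
AIMTY@3: {A,G} ∩ {A} = {A} (intersection, +0)
IM@4: {A} ∪ {G} = {A,G} (union, +1)
IMY@4: {A,G} ∩ {G} = {G} (intersection, +0)
AIMY@4: {G} ∩ {G} = {G} (intersection, +0)
AIMTY@4: {G} ∪ {A} = {A,G} (union, +1)
IM@5: {G} ∪ {T} = {G,T} (union, +1)
IMY@5: {G,T} ∩ {G} = {G} (intersection, +0)
AIMY@5: {A} ∪ {G} = {A,G} (union, +1)
AIMTY@5: {A,G} ∪ {C} = {A,C,G} (union, +1)
IM@6: {G} ∪ {C} = {C,G} (union, +1)
IMY@6: {C,G} ∪ {T} = {C,G,T} (union, +1)
AIMY@6: {T} ∩ {C,G,T} = {T} (intersection, +0)
AIMTY@6: {T} ∪ {C} = {C,T} (union, +1)
IM@7: {T} ∩ {T} = {T} (intersection, +0)
IMY@7: {T} ∪ {C} = {C,T} (union, +1)
AIMY@7: {T} ∩ {C,T} = {T} (intersection, +0)
AIMTY@7: {T} ∪ {A} = {A,T} (union, +1)
per-site changes: [3, 3, 1, 2, 2, 3, 3, 2]; total = 19

T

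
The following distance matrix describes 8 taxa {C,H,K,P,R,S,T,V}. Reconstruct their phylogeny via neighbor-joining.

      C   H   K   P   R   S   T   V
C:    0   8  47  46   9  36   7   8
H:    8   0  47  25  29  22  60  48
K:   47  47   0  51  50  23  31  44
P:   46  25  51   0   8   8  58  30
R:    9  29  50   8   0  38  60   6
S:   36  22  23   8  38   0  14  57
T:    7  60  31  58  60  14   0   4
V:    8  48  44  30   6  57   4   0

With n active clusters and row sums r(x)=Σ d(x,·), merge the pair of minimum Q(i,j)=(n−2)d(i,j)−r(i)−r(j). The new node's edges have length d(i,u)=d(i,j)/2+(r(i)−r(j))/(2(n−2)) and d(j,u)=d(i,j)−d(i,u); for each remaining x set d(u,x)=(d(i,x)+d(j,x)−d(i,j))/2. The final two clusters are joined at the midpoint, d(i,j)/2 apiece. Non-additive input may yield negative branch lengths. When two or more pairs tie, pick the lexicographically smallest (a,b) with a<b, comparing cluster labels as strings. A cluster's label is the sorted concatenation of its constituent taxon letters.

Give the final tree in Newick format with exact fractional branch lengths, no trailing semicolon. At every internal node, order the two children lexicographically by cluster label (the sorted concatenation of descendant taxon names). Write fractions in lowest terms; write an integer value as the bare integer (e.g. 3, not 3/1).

iteration 1: select T,V (d=4, Q=-407); attach at lengths (61/12, -13/12); label the merged cluster TV
  updated: d(C,TV)=11/2, d(H,TV)=52, d(K,TV)=71/2, d(P,TV)=42, d(R,TV)=31, d(S,TV)=67/2
iteration 2: select C,TV (d=11/2, Q=-647/2); attach at lengths (-41/20, 151/20); label the merged cluster CTV
  updated: d(CTV,H)=109/4, d(CTV,K)=77/2, d(CTV,P)=165/4, d(CTV,R)=69/4, d(CTV,S)=32
iteration 3: select P,R (d=8, Q=-487/2); attach at lengths (23/8, 41/8); label the merged cluster PR
  updated: d(CTV,PR)=101/4, d(H,PR)=23, d(K,PR)=93/2, d(PR,S)=19
iteration 4: select K,S (d=23, Q=-182); attach at lengths (64/3, 5/3); label the merged cluster KS
  updated: d(CTV,KS)=95/4, d(H,KS)=23, d(KS,PR)=85/4
iteration 5: select CTV,KS (d=95/4, Q=-387/4); attach at lengths (223/16, 157/16); label the merged cluster CKSTV
  updated: d(CKSTV,H)=53/4, d(CKSTV,PR)=91/8
iteration 6: select CKSTV,H (d=53/4, Q=-381/8); attach at lengths (13/16, 199/16); label the merged cluster CHKSTV
  updated: d(CHKSTV,PR)=169/16
iteration 7: select CHKSTV,PR (d=169/16); attach at lengths (169/32, 169/32); label the merged cluster CHKPRSTV
final tree: ((((C:-41/20,(T:61/12,V:-13/12):151/20):223/16,(K:64/3,S:5/3):157/16):13/16,H:199/16):169/32,(P:23/8,R:41/8):169/32)
total length: 1409/16

((((C:-41/20,(T:61/12,V:-13/12):151/20):223/16,(K:64/3,S:5/3):157/16):13/16,H:199/16):169/32,(P:23/8,R:41/8):169/32)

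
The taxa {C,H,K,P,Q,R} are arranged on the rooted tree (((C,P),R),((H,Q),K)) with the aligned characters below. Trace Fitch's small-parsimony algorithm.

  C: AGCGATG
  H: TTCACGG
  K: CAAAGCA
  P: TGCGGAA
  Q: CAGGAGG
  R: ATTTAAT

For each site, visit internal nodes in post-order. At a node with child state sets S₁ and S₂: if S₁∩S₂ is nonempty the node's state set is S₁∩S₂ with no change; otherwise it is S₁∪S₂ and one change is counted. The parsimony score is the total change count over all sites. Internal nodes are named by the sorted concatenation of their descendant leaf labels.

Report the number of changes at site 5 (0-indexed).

CP@0: {A} ∪ {T} = {A,T} (union, +1)
CPR@0: {A,T} ∩ {A} = {A} (intersection, +0)
HQ@0: {T} ∪ {C} = {C,T} (union, +1)
HKQ@0: {C,T} ∩ {C} = {C} (intersection, +0)
CHKPQR@0: {A} ∪ {C} = {A,C} (union, +1)
CP@1: {G} ∩ {G} = {G} (intersection, +0)
CPR@1: {G} ∪ {T} = {G,T} (union, +1)
HQ@1: {T} ∪ {A} = {A,T} (union, +1)
HKQ@1: {A,T} ∩ {A} = {A} (intersection, +0)
CHKPQR@1: {G,T} ∪ {A} = {A,G,T} (union, +1)
CP@2: {C} ∩ {C} = {C} (intersection, +0)
CPR@2: {C} ∪ {T} = {C,T} (union, +1)
HQ@2: {C} ∪ {G} = {C,G} (union, +1)
HKQ@2: {C,G} ∪ {A} = {A,C,G} (union, +1)
CHKPQR@2: {C,T} ∩ {A,C,G} = {C} (intersection, +0)
CP@3: {G} ∩ {G} = {G} (intersection, +0)
CPR@3: {G} ∪ {T} = {G,T} (union, +1)
HQ@3: {A} ∪ {G} = {A,G} (union, +1)
HKQ@3: {A,G} ∩ {A} = {A} (intersection, +0)
CHKPQR@3: {G,T} ∪ {A} = {A,G,T} (union, +1)
CP@4: {A} ∪ {G} = {A,G} (union, +1)
CPR@4: {A,G} ∩ {A} = {A} (intersection, +0)
HQ@4: {C} ∪ {A} = {A,C} (union, +1)
HKQ@4: {A,C} ∪ {G} = {A,C,G} (union, +1)
CHKPQR@4: {A} ∩ {A,C,G} = {A} (intersection, +0)
CP@5: {T} ∪ {A} = {A,T} (union, +1)
CPR@5: {A,T} ∩ {A} = {A} (intersection, +0)
HQ@5: {G} ∩ {G} = {G} (intersection, +0)
HKQ@5: {G} ∪ {C} = {C,G} (union, +1)
CHKPQR@5: {A} ∪ {C,G} = {A,C,G} (union, +1)
CP@6: {G} ∪ {A} = {A,G} (union, +1)
CPR@6: {A,G} ∪ {T} = {A,G,T} (union, +1)
HQ@6: {G} ∩ {G} = {G} (intersection, +0)
HKQ@6: {G} ∪ {A} = {A,G} (union, +1)
CHKPQR@6: {A,G,T} ∩ {A,G} = {A,G} (intersection, +0)
per-site changes: [3, 3, 3, 3, 3, 3, 3]; total = 21

3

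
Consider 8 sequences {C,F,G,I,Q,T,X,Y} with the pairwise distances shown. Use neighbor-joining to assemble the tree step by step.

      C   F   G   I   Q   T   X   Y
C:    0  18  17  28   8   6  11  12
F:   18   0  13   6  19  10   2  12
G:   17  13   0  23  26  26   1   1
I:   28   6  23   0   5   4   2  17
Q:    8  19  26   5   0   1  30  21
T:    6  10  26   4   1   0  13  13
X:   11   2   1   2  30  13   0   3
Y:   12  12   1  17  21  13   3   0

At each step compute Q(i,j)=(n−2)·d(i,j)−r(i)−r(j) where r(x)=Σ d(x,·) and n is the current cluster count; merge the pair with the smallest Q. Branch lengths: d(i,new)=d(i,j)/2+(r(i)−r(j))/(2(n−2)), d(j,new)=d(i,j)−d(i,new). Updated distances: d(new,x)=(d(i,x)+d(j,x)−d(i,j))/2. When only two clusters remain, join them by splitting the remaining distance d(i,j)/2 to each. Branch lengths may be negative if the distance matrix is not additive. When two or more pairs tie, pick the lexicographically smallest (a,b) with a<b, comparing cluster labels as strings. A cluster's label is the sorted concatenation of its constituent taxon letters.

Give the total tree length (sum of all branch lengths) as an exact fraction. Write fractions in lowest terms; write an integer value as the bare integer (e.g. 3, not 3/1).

453/16

step 1: merge (G,Y) at d=1, Q=-180; branch lengths G→17/6, Y→-11/6; new cluster GY
  updated: d(C,GY)=14, d(F,GY)=12, d(GY,I)=39/2, d(GY,Q)=23, d(GY,T)=19, d(GY,X)=3/2
step 2: merge (GY,X) at d=3/2, Q=-141; branch lengths GY→37/10, X→-11/5; new cluster GXY
  updated: d(C,GXY)=47/4, d(F,GXY)=25/4, d(GXY,I)=10, d(GXY,Q)=103/4, d(GXY,T)=61/4
step 3: merge (F,GXY) at d=25/4, Q=-413/4; branch lengths F→61/32, GXY→139/32; new cluster FGXY
  updated: d(C,FGXY)=47/4, d(FGXY,I)=39/8, d(FGXY,Q)=77/4, d(FGXY,T)=19/2
step 4: merge (FGXY,I) at d=39/8, Q=-581/8; branch lengths FGXY→145/48, I→89/48; new cluster FGIXY
  updated: d(C,FGIXY)=279/16, d(FGIXY,Q)=155/16, d(FGIXY,T)=69/16
step 5: merge (C,Q) at d=8, Q=-273/8; branch lengths C→115/16, Q→13/16; new cluster CQ
  updated: d(CQ,FGIXY)=153/16, d(CQ,T)=-1/2
step 6: merge (CQ,FGIXY) at d=153/16, Q=-107/8; branch lengths CQ→19/8, FGIXY→115/16; new cluster CFGIQXY
  updated: d(CFGIQXY,T)=-23/8
step 7: merge (CFGIQXY,T) at d=-23/8; branch lengths CFGIQXY→-23/16, T→-23/16; new cluster CFGIQTXY
final tree: (((C:115/16,Q:13/16):19/8,((F:61/32,((G:17/6,Y:-11/6):37/10,X:-11/5):139/32):145/48,I:89/48):115/16):-23/16,T:-23/16)
total length: 453/16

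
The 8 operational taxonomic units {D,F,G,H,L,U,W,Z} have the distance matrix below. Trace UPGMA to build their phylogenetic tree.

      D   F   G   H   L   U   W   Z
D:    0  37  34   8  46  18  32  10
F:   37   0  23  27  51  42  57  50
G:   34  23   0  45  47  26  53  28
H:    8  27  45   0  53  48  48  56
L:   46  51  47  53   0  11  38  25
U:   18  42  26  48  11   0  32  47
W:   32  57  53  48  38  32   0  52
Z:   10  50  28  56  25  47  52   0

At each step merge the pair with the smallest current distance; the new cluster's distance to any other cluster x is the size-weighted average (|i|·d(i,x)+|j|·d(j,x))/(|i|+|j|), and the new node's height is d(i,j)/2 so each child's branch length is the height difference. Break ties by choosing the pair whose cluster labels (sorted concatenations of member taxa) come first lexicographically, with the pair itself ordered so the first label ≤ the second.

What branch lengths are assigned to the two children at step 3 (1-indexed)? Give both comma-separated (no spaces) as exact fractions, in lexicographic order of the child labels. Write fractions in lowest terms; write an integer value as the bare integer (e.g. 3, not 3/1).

23/2,23/2

iteration 1: select D,H (d=8); attach at lengths (4, 4); label the merged cluster DH
  updated: d(DH,F)=32, d(DH,G)=79/2, d(DH,L)=99/2, d(DH,U)=33, d(DH,W)=40, d(DH,Z)=33
iteration 2: select L,U (d=11); attach at lengths (11/2, 11/2); label the merged cluster LU
  updated: d(DH,LU)=165/4, d(F,LU)=93/2, d(G,LU)=73/2, d(LU,W)=35, d(LU,Z)=36
iteration 3: select F,G (d=23); attach at lengths (23/2, 23/2); label the merged cluster FG
  updated: d(DH,FG)=143/4, d(FG,LU)=83/2, d(FG,W)=55, d(FG,Z)=39
iteration 4: select DH,Z (d=33); attach at lengths (25/2, 33/2); label the merged cluster DHZ
  updated: d(DHZ,FG)=221/6, d(DHZ,LU)=79/2, d(DHZ,W)=44
iteration 5: select LU,W (d=35); attach at lengths (12, 35/2); label the merged cluster LUW
  updated: d(DHZ,LUW)=41, d(FG,LUW)=46
iteration 6: select DHZ,FG (d=221/6); attach at lengths (23/12, 83/12); label the merged cluster DFGHZ
  updated: d(DFGHZ,LUW)=43
iteration 7: select DFGHZ,LUW (d=43); attach at lengths (37/12, 4); label the merged cluster DFGHLUWZ
final tree: ((((D:4,H:4):25/2,Z:33/2):23/12,(F:23/2,G:23/2):83/12):37/12,((L:11/2,U:11/2):12,W:35/2):4)
total length: 1397/12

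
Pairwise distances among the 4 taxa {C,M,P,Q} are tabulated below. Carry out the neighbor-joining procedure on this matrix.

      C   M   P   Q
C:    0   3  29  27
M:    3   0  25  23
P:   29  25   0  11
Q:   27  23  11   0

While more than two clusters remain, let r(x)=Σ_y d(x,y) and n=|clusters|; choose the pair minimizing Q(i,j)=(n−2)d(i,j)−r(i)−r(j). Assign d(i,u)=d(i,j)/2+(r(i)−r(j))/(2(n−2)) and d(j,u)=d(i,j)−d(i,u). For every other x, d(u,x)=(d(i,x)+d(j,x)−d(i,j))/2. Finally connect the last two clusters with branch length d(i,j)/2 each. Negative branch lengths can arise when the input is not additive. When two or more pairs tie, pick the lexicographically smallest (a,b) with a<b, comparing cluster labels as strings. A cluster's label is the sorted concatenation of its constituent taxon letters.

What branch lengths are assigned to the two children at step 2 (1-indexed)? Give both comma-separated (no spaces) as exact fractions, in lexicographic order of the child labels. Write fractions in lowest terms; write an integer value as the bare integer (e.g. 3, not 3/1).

19,13/2

iteration 1: select C,M (d=3, Q=-104); attach at lengths (7/2, -1/2); label the merged cluster CM
  updated: d(CM,P)=51/2, d(CM,Q)=47/2
iteration 2: select CM,P (d=51/2, Q=-60); attach at lengths (19, 13/2); label the merged cluster CMP
  updated: d(CMP,Q)=9/2
iteration 3: select CMP,Q (d=9/2); attach at lengths (9/4, 9/4); label the merged cluster CMPQ
final tree: (((C:7/2,M:-1/2):19,P:13/2):9/4,Q:9/4)
total length: 33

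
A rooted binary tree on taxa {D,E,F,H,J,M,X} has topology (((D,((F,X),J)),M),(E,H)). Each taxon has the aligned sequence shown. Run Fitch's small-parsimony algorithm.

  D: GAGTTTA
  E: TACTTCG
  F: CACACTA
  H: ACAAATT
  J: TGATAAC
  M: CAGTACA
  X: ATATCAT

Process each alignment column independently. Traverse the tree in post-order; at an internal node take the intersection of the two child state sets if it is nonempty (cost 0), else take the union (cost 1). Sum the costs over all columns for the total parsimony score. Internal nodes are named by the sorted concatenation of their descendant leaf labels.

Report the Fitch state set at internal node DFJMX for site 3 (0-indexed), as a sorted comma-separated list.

T

[col 0] FX: children F:{C}, X:{A} ∪→ {A,C}; cost 1
[col 0] FJX: children FX:{A,C}, J:{T} ∪→ {A,C,T}; cost 1
[col 0] DFJX: children D:{G}, FJX:{A,C,T} ∪→ {A,C,G,T}; cost 1
[col 0] DFJMX: children DFJX:{A,C,G,T}, M:{C} ∩→ {C}; cost 0
[col 0] EH: children E:{T}, H:{A} ∪→ {A,T}; cost 1
[col 0] DEFHJMX: children DFJMX:{C}, EH:{A,T} ∪→ {A,C,T}; cost 1
[col 1] FX: children F:{A}, X:{T} ∪→ {A,T}; cost 1
[col 1] FJX: children FX:{A,T}, J:{G} ∪→ {A,G,T}; cost 1
[col 1] DFJX: children D:{A}, FJX:{A,G,T} ∩→ {A}; cost 0
[col 1] DFJMX: children DFJX:{A}, M:{A} ∩→ {A}; cost 0
[col 1] EH: children E:{A}, H:{C} ∪→ {A,C}; cost 1
[col 1] DEFHJMX: children DFJMX:{A}, EH:{A,C} ∩→ {A}; cost 0
[col 2] FX: children F:{C}, X:{A} ∪→ {A,C}; cost 1
[col 2] FJX: children FX:{A,C}, J:{A} ∩→ {A}; cost 0
[col 2] DFJX: children D:{G}, FJX:{A} ∪→ {A,G}; cost 1
[col 2] DFJMX: children DFJX:{A,G}, M:{G} ∩→ {G}; cost 0
[col 2] EH: children E:{C}, H:{A} ∪→ {A,C}; cost 1
[col 2] DEFHJMX: children DFJMX:{G}, EH:{A,C} ∪→ {A,C,G}; cost 1
[col 3] FX: children F:{A}, X:{T} ∪→ {A,T}; cost 1
[col 3] FJX: children FX:{A,T}, J:{T} ∩→ {T}; cost 0
[col 3] DFJX: children D:{T}, FJX:{T} ∩→ {T}; cost 0
[col 3] DFJMX: children DFJX:{T}, M:{T} ∩→ {T}; cost 0
[col 3] EH: children E:{T}, H:{A} ∪→ {A,T}; cost 1
[col 3] DEFHJMX: children DFJMX:{T}, EH:{A,T} ∩→ {T}; cost 0
[col 4] FX: children F:{C}, X:{C} ∩→ {C}; cost 0
[col 4] FJX: children FX:{C}, J:{A} ∪→ {A,C}; cost 1
[col 4] DFJX: children D:{T}, FJX:{A,C} ∪→ {A,C,T}; cost 1
[col 4] DFJMX: children DFJX:{A,C,T}, M:{A} ∩→ {A}; cost 0
[col 4] EH: children E:{T}, H:{A} ∪→ {A,T}; cost 1
[col 4] DEFHJMX: children DFJMX:{A}, EH:{A,T} ∩→ {A}; cost 0
[col 5] FX: children F:{T}, X:{A} ∪→ {A,T}; cost 1
[col 5] FJX: children FX:{A,T}, J:{A} ∩→ {A}; cost 0
[col 5] DFJX: children D:{T}, FJX:{A} ∪→ {A,T}; cost 1
[col 5] DFJMX: children DFJX:{A,T}, M:{C} ∪→ {A,C,T}; cost 1
[col 5] EH: children E:{C}, H:{T} ∪→ {C,T}; cost 1
[col 5] DEFHJMX: children DFJMX:{A,C,T}, EH:{C,T} ∩→ {C,T}; cost 0
[col 6] FX: children F:{A}, X:{T} ∪→ {A,T}; cost 1
[col 6] FJX: children FX:{A,T}, J:{C} ∪→ {A,C,T}; cost 1
[col 6] DFJX: children D:{A}, FJX:{A,C,T} ∩→ {A}; cost 0
[col 6] DFJMX: children DFJX:{A}, M:{A} ∩→ {A}; cost 0
[col 6] EH: children E:{G}, H:{T} ∪→ {G,T}; cost 1
[col 6] DEFHJMX: children DFJMX:{A}, EH:{G,T} ∪→ {A,G,T}; cost 1
per-site changes: [5, 3, 4, 2, 3, 4, 4]; total = 25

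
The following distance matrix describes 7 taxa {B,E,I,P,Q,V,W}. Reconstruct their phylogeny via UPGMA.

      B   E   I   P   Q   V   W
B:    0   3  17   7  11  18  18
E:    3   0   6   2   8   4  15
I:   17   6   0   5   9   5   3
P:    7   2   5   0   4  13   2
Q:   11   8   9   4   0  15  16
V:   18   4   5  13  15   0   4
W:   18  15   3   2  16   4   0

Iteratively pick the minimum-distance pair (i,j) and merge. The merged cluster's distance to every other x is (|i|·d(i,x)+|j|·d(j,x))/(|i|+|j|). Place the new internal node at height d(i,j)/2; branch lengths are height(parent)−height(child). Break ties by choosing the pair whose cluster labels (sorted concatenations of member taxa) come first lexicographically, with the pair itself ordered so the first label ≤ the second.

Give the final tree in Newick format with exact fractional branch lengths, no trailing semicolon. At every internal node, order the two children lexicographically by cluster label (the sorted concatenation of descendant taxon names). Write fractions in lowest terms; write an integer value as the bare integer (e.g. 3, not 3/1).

(((B:5/2,(E:1,P:1):3/2):4/3,Q:23/6):23/12,((I:3/2,W:3/2):3/4,V:9/4):7/2)

step 1: merge (E,P) at d=2; branch lengths E→1, P→1; new cluster EP
  updated: d(B,EP)=5, d(EP,I)=11/2, d(EP,Q)=6, d(EP,V)=17/2, d(EP,W)=17/2
step 2: merge (I,W) at d=3; branch lengths I→3/2, W→3/2; new cluster IW
  updated: d(B,IW)=35/2, d(EP,IW)=7, d(IW,Q)=25/2, d(IW,V)=9/2
step 3: merge (IW,V) at d=9/2; branch lengths IW→3/4, V→9/4; new cluster IVW
  updated: d(B,IVW)=53/3, d(EP,IVW)=15/2, d(IVW,Q)=40/3
step 4: merge (B,EP) at d=5; branch lengths B→5/2, EP→3/2; new cluster BEP
  updated: d(BEP,IVW)=98/9, d(BEP,Q)=23/3
step 5: merge (BEP,Q) at d=23/3; branch lengths BEP→4/3, Q→23/6; new cluster BEPQ
  updated: d(BEPQ,IVW)=23/2
step 6: merge (BEPQ,IVW) at d=23/2; branch lengths BEPQ→23/12, IVW→7/2; new cluster BEIPQVW
final tree: (((B:5/2,(E:1,P:1):3/2):4/3,Q:23/6):23/12,((I:3/2,W:3/2):3/4,V:9/4):7/2)
total length: 271/12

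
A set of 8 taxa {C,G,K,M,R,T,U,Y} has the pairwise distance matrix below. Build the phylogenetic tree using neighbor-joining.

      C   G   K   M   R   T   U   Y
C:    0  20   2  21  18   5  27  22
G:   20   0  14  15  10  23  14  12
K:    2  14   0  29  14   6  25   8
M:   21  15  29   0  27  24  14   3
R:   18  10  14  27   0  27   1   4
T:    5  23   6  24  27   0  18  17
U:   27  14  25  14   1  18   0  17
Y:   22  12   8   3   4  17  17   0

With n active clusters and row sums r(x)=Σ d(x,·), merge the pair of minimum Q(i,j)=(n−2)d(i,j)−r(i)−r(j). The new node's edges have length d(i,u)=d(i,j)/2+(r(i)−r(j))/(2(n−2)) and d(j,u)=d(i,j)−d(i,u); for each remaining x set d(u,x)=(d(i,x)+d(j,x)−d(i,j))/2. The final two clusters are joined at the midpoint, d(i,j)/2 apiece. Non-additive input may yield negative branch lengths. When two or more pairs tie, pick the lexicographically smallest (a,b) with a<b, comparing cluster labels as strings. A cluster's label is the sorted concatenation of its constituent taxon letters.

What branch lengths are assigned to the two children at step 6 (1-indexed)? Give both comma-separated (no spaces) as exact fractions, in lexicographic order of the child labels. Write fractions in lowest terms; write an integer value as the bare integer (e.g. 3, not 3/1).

17/16,75/16

iteration 1: select R,U (d=1, Q=-211); attach at lengths (-3/4, 7/4); label the merged cluster RU
  updated: d(C,RU)=22, d(G,RU)=23/2, d(K,RU)=19, d(M,RU)=20, d(RU,T)=22, d(RU,Y)=10
iteration 2: select M,Y (d=3, Q=-169); attach at lengths (11/2, -5/2); label the merged cluster MY
  updated: d(C,MY)=20, d(G,MY)=12, d(K,MY)=17, d(MY,RU)=27/2, d(MY,T)=19
iteration 3: select C,T (d=5, Q=-124); attach at lengths (7/4, 13/4); label the merged cluster CT
  updated: d(CT,G)=19, d(CT,K)=3/2, d(CT,MY)=17, d(CT,RU)=39/2
iteration 4: select CT,K (d=3/2, Q=-104); attach at lengths (5/3, -1/6); label the merged cluster CKT
  updated: d(CKT,G)=63/4, d(CKT,MY)=65/4, d(CKT,RU)=37/2
iteration 5: select CKT,MY (d=65/4, Q=-239/4); attach at lengths (165/16, 95/16); label the merged cluster CKMTY
  updated: d(CKMTY,G)=23/4, d(CKMTY,RU)=63/8
iteration 6: select CKMTY,G (d=23/4, Q=-201/8); attach at lengths (17/16, 75/16); label the merged cluster CGKMTY
  updated: d(CGKMTY,RU)=109/16
iteration 7: select CGKMTY,RU (d=109/16); attach at lengths (109/32, 109/32); label the merged cluster CGKMRTUY
final tree: (((((C:7/4,T:13/4):5/3,K:-1/6):165/16,(M:11/2,Y:-5/2):95/16):17/16,G:75/16):109/32,(R:-3/4,U:7/4):109/32)
total length: 629/16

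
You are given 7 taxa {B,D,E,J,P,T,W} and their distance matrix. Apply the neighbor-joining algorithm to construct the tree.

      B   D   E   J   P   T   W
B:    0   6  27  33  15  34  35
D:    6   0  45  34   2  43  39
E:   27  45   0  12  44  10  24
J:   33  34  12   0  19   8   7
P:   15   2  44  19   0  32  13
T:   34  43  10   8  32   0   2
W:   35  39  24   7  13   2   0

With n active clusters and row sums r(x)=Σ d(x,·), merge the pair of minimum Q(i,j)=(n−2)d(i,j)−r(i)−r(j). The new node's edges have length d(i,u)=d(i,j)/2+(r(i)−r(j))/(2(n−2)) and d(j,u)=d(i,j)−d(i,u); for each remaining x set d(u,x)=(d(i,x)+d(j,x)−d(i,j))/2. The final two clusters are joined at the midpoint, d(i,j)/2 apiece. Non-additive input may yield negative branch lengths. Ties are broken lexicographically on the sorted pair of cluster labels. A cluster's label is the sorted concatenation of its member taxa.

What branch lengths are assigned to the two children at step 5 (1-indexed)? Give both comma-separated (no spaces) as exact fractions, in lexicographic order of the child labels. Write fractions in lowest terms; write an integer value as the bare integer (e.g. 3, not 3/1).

iteration 1: select B,D (d=6, Q=-289); attach at lengths (11/10, 49/10); label the merged cluster BD
  updated: d(BD,E)=33, d(BD,J)=61/2, d(BD,P)=11/2, d(BD,T)=71/2, d(BD,W)=34
iteration 2: select BD,P (d=11/2, Q=-230); attach at lengths (47/8, -3/8); label the merged cluster BDP
  updated: d(BDP,E)=143/4, d(BDP,J)=22, d(BDP,T)=31, d(BDP,W)=83/4
iteration 3: select E,T (d=10, Q=-411/4); attach at lengths (81/8, -1/8); label the merged cluster ET
  updated: d(BDP,ET)=227/8, d(ET,J)=5, d(ET,W)=8
iteration 4: select BDP,W (d=83/4, Q=-523/8); attach at lengths (615/32, 49/32); label the merged cluster BDPW
  updated: d(BDPW,ET)=125/16, d(BDPW,J)=33/8
iteration 5: select BDPW,ET (d=125/16, Q=-271/16); attach at lengths (111/32, 139/32); label the merged cluster BDEPTW
  updated: d(BDEPTW,J)=21/32
iteration 6: select BDEPTW,J (d=21/32); attach at lengths (21/64, 21/64); label the merged cluster BDEJPTW
final tree: (((((B:11/10,D:49/10):47/8,P:-3/8):615/32,W:49/32):111/32,(E:81/8,T:-1/8):139/32):21/64,J:21/64)
total length: 1623/32

111/32,139/32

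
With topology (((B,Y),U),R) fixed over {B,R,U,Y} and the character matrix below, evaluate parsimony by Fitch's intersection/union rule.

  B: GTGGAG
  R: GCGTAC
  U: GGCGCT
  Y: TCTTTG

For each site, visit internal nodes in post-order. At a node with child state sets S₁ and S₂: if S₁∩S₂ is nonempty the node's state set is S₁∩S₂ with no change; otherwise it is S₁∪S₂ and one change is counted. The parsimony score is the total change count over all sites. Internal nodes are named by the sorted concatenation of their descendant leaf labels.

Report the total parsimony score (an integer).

11

site 0, node BY: B={G} ∪ Y={T} → {G,T} (+1)
site 0, node BUY: BY={G,T} ∩ U={G} → {G} (+0)
site 0, node BRUY: BUY={G} ∩ R={G} → {G} (+0)
site 1, node BY: B={T} ∪ Y={C} → {C,T} (+1)
site 1, node BUY: BY={C,T} ∪ U={G} → {C,G,T} (+1)
site 1, node BRUY: BUY={C,G,T} ∩ R={C} → {C} (+0)
site 2, node BY: B={G} ∪ Y={T} → {G,T} (+1)
site 2, node BUY: BY={G,T} ∪ U={C} → {C,G,T} (+1)
site 2, node BRUY: BUY={C,G,T} ∩ R={G} → {G} (+0)
site 3, node BY: B={G} ∪ Y={T} → {G,T} (+1)
site 3, node BUY: BY={G,T} ∩ U={G} → {G} (+0)
site 3, node BRUY: BUY={G} ∪ R={T} → {G,T} (+1)
site 4, node BY: B={A} ∪ Y={T} → {A,T} (+1)
site 4, node BUY: BY={A,T} ∪ U={C} → {A,C,T} (+1)
site 4, node BRUY: BUY={A,C,T} ∩ R={A} → {A} (+0)
site 5, node BY: B={G} ∩ Y={G} → {G} (+0)
site 5, node BUY: BY={G} ∪ U={T} → {G,T} (+1)
site 5, node BRUY: BUY={G,T} ∪ R={C} → {C,G,T} (+1)
per-site changes: [1, 2, 2, 2, 2, 2]; total = 11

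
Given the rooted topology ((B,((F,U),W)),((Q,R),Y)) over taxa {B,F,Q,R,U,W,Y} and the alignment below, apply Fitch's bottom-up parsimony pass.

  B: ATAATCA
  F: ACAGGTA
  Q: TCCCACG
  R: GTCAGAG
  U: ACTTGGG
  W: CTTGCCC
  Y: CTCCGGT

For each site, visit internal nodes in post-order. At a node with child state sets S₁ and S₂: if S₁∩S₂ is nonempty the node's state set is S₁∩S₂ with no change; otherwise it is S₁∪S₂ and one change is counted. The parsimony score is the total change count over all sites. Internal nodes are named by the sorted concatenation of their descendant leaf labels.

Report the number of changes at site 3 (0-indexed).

FU@0: {A} ∩ {A} = {A} (intersection, +0)
FUW@0: {A} ∪ {C} = {A,C} (union, +1)
BFUW@0: {A} ∩ {A,C} = {A} (intersection, +0)
QR@0: {T} ∪ {G} = {G,T} (union, +1)
QRY@0: {G,T} ∪ {C} = {C,G,T} (union, +1)
BFQRUWY@0: {A} ∪ {C,G,T} = {A,C,G,T} (union, +1)
FU@1: {C} ∩ {C} = {C} (intersection, +0)
FUW@1: {C} ∪ {T} = {C,T} (union, +1)
BFUW@1: {T} ∩ {C,T} = {T} (intersection, +0)
QR@1: {C} ∪ {T} = {C,T} (union, +1)
QRY@1: {C,T} ∩ {T} = {T} (intersection, +0)
BFQRUWY@1: {T} ∩ {T} = {T} (intersection, +0)
FU@2: {A} ∪ {T} = {A,T} (union, +1)
FUW@2: {A,T} ∩ {T} = {T} (intersection, +0)
BFUW@2: {A} ∪ {T} = {A,T} (union, +1)
QR@2: {C} ∩ {C} = {C} (intersection, +0)
QRY@2: {C} ∩ {C} = {C} (intersection, +0)
BFQRUWY@2: {A,T} ∪ {C} = {A,C,T} (union, +1)
FU@3: {G} ∪ {T} = {G,T} (union, +1)
FUW@3: {G,T} ∩ {G} = {G} (intersection, +0)
BFUW@3: {A} ∪ {G} = {A,G} (union, +1)
QR@3: {C} ∪ {A} = {A,C} (union, +1)
QRY@3: {A,C} ∩ {C} = {C} (intersection, +0)
BFQRUWY@3: {A,G} ∪ {C} = {A,C,G} (union, +1)
FU@4: {G} ∩ {G} = {G} (intersection, +0)
FUW@4: {G} ∪ {C} = {C,G} (union, +1)
BFUW@4: {T} ∪ {C,G} = {C,G,T} (union, +1)
QR@4: {A} ∪ {G} = {A,G} (union, +1)
QRY@4: {A,G} ∩ {G} = {G} (intersection, +0)
BFQRUWY@4: {C,G,T} ∩ {G} = {G} (intersection, +0)
FU@5: {T} ∪ {G} = {G,T} (union, +1)
FUW@5: {G,T} ∪ {C} = {C,G,T} (union, +1)
BFUW@5: {C} ∩ {C,G,T} = {C} (intersection, +0)
QR@5: {C} ∪ {A} = {A,C} (union, +1)
QRY@5: {A,C} ∪ {G} = {A,C,G} (union, +1)
BFQRUWY@5: {C} ∩ {A,C,G} = {C} (intersection, +0)
FU@6: {A} ∪ {G} = {A,G} (union, +1)
FUW@6: {A,G} ∪ {C} = {A,C,G} (union, +1)
BFUW@6: {A} ∩ {A,C,G} = {A} (intersection, +0)
QR@6: {G} ∩ {G} = {G} (intersection, +0)
QRY@6: {G} ∪ {T} = {G,T} (union, +1)
BFQRUWY@6: {A} ∪ {G,T} = {A,G,T} (union, +1)
per-site changes: [4, 2, 3, 4, 3, 4, 4]; total = 24

4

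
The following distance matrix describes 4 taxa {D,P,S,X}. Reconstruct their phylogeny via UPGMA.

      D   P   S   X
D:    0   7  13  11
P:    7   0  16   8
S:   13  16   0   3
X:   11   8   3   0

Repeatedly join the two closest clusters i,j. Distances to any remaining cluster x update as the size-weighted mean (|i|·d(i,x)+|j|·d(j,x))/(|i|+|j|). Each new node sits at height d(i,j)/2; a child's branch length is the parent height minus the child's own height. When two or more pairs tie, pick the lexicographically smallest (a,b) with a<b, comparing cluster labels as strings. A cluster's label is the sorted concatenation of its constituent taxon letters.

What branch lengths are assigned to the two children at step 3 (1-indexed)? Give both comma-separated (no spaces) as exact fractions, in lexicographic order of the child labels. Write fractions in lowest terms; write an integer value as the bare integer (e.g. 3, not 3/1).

5/2,9/2

1. join S+X (d=3) ⇒ SX; edges |S|=3/2, |X|=3/2
  updated: d(D,SX)=12, d(P,SX)=12
2. join D+P (d=7) ⇒ DP; edges |D|=7/2, |P|=7/2
  updated: d(DP,SX)=12
3. join DP+SX (d=12) ⇒ DPSX; edges |DP|=5/2, |SX|=9/2
final tree: ((D:7/2,P:7/2):5/2,(S:3/2,X:3/2):9/2)
total length: 17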